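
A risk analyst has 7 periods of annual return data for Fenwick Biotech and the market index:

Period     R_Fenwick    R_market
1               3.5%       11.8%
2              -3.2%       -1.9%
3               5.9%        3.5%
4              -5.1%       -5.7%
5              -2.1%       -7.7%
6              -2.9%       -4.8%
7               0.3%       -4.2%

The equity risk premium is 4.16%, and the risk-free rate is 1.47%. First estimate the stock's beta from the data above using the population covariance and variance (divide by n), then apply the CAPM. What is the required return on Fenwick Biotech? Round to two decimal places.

3.30%

Mean R_i = (3.5 − 3.2 + 5.9 − 5.1 − 2.1 − 2.9 + 0.3) / 7 = -0.5143%
Mean R_m = (11.8 − 1.9 + 3.5 − 5.7 − 7.7 − 4.8 − 4.2) / 7 = -1.2857%
Σ(R_i − R̄_i)(R_m − R̄_m) = 121.3014  ⇒  Cov = 121.3014 / 7 = 17.3288
Σ(R_m − R̄_m)² = 275.9886  ⇒  Var(R_m) = 275.9886 / 7 = 39.4269
β = Cov / Var(R_m) = 17.3288 / 39.4269 = 0.4395
E(R) = R_f + β × MRP = 1.47% + 0.4395 × 4.16% = 3.30%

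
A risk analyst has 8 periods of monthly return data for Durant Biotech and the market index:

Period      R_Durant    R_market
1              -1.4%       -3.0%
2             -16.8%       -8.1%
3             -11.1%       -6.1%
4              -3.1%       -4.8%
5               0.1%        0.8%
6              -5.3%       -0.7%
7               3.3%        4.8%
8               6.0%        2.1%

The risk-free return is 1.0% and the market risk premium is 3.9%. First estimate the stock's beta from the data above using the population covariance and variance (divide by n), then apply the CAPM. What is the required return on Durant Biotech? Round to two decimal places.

Mean R_i = (-1.4 − 16.8 − 11.1 − 3.1 + 0.1 − 5.3 + 3.3 + 6.0) / 8 = -3.5375%
Mean R_m = (-3.0 − 8.1 − 6.1 − 4.8 + 0.8 − 0.7 + 4.8 + 2.1) / 8 = -1.8750%
Σ(R_i − R̄_i)(R_m − R̄_m) = 202.0375  ⇒  Cov = 202.0375 / 8 = 25.2547
Σ(R_m − R̄_m)² = 135.3150  ⇒  Var(R_m) = 135.3150 / 8 = 16.9144
β = Cov / Var(R_m) = 25.2547 / 16.9144 = 1.4931
E(R) = R_f + β × MRP = 1.0% + 1.4931 × 3.9% = 6.82%

6.82%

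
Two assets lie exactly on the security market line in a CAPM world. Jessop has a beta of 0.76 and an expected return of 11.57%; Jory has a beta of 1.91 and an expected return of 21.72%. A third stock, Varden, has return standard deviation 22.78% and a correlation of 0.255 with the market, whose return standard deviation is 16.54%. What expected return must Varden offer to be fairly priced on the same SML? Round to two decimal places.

MRP = (21.72% − 11.57%) / (1.91 − 0.76) = 8.8261%
R_f = 11.57% − 0.76 × 8.8261% = 4.8622%
β_Varden = ρ·σ_i/σ_m = 0.255 × 22.78 / 16.54 = 0.3512
E(R_Varden) = R_f + β × MRP = 4.8622% + 0.3512 × 8.8261% = 7.96%

7.96%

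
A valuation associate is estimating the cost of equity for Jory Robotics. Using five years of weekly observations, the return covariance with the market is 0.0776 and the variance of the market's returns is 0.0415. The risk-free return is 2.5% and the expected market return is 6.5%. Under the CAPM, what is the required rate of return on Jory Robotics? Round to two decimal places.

β = Cov(R_i, R_m) / Var(R_m) = 0.0776 / 0.0415 = 1.8699
MRP = 6.5% − 2.5% = 4.00%
E(R) = R_f + β × MRP = 2.5% + 1.8699 × 4.0% = 9.98%

9.98%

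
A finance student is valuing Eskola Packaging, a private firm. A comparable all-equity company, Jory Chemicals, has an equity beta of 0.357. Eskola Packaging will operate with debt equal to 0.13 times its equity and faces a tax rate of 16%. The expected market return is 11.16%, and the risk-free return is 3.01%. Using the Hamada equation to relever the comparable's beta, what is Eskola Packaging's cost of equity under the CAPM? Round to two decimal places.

β_L = β_U × [1 + (1 − t)(D/E)] = 0.357 × [1 + (1 − 0.16) × 0.13]
    = 0.357 × [1 + 0.84 × 0.13] = 0.357 × 1.1092 = 0.3960
MRP = 11.16% − 3.01% = 8.15%
E(R) = R_f + β_L × MRP = 3.01% + 0.3960 × 8.15% = 6.24%

6.24%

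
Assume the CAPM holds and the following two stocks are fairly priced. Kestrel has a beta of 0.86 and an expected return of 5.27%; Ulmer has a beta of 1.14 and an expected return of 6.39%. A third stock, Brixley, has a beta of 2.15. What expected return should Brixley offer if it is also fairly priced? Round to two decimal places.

10.43%

MRP (SML slope) = (6.39% − 5.27%) / (1.14 − 0.86) = 1.12% / 0.28 = 4.0000%
R_f (intercept) = 5.27% − 0.86 × 4.0000% = 1.8300%
E(R_Brixley) = R_f + β × MRP = 1.8300% + 2.15 × 4.0000% = 10.43%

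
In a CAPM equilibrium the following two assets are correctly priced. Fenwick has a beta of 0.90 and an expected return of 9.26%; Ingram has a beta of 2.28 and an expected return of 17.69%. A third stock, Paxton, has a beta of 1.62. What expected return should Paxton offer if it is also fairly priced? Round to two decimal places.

MRP (SML slope) = (17.69% − 9.26%) / (2.28 − 0.90) = 8.43% / 1.38 = 6.1087%
R_f (intercept) = 9.26% − 0.90 × 6.1087% = 3.7622%
E(R_Paxton) = R_f + β × MRP = 3.7622% + 1.62 × 6.1087% = 13.66%

13.66%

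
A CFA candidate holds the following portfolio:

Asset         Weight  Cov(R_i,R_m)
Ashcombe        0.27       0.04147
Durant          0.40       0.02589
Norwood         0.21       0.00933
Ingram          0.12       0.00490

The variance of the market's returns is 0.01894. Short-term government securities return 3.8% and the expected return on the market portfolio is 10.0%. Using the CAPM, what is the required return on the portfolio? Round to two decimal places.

β_Ashcombe = 0.04147 / 0.01894 = 2.1895
β_Durant = 0.02589 / 0.01894 = 1.3669
β_Norwood = 0.00933 / 0.01894 = 0.4926
β_Ingram = 0.00490 / 0.01894 = 0.2587
β_P = Σ w_i β_i = 0.27×2.1895 + 0.40×1.3669 + 0.21×0.4926 + 0.12×0.2587 = 1.2724
MRP = 10.0% − 3.8% = 6.20%
E(R_P) = R_f + β_P × MRP = 3.8% + 1.2724 × 6.2% = 11.69%

11.69%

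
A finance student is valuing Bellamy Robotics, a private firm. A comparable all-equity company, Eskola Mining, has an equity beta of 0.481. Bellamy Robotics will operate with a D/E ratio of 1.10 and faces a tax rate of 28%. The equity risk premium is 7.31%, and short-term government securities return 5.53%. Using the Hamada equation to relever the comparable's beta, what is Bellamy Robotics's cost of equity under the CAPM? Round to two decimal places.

β_L = β_U × [1 + (1 − t)(D/E)] = 0.481 × [1 + (1 − 0.28) × 1.10]
    = 0.481 × [1 + 0.72 × 1.10] = 0.481 × 1.7920 = 0.8620
E(R) = R_f + β_L × MRP = 5.53% + 0.8620 × 7.31% = 11.83%

11.83%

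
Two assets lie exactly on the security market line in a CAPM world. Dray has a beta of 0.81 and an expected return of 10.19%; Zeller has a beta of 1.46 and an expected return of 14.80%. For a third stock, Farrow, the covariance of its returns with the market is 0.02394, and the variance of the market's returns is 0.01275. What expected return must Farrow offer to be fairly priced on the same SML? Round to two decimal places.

MRP = (14.80% − 10.19%) / (1.46 − 0.81) = 7.0923%
R_f = 10.19% − 0.81 × 7.0923% = 4.4452%
β_Farrow = Cov / Var(R_m) = 0.02394 / 0.01275 = 1.8776
E(R_Farrow) = R_f + β × MRP = 4.4452% + 1.8776 × 7.0923% = 17.76%

17.76%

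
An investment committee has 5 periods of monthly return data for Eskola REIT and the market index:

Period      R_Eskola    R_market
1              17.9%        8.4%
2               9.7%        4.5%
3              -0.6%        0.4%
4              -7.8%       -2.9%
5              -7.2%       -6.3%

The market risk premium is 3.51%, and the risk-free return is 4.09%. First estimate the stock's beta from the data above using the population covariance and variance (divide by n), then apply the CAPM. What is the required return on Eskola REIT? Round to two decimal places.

Mean R_i = (17.9 + 9.7 − 0.6 − 7.8 − 7.2) / 5 = 2.4000%
Mean R_m = (8.4 + 4.5 + 0.4 − 2.9 − 6.3) / 5 = 0.8200%
Σ(R_i − R̄_i)(R_m − R̄_m) = 251.9100  ⇒  Cov = 251.9100 / 5 = 50.3820
Σ(R_m − R̄_m)² = 135.7080  ⇒  Var(R_m) = 135.7080 / 5 = 27.1416
β = Cov / Var(R_m) = 50.3820 / 27.1416 = 1.8563
E(R) = R_f + β × MRP = 4.09% + 1.8563 × 3.51% = 10.61%

10.61%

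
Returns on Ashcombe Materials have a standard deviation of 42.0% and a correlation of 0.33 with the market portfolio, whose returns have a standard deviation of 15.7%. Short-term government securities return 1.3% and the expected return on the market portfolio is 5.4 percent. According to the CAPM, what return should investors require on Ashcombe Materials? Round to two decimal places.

β = ρ × σ_i / σ_m = 0.33 × 42.0% / 15.7% = 0.8828
MRP = 5.4% − 1.3% = 4.10%
E(R) = 1.3% + 0.8828 × 4.1% = 4.92%

4.92%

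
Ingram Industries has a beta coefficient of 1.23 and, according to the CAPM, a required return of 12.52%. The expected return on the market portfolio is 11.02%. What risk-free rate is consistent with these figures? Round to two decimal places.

4.50%

E(R) = R_f + β(E(R_m) − R_f) = R_f(1 − β) + β·E(R_m)
12.52% = R_f × (1 − 1.23) + 1.23 × 11.02%
12.52% = R_f × -0.23 + 13.5546%
R_f = (12.52% − 13.5546%) / -0.23 = 4.50%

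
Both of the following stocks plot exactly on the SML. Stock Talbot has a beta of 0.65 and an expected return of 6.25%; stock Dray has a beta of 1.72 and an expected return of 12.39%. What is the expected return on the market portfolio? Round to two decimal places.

Both satisfy E(R) = R_f + β·MRP, so the slope of the SML is
MRP = (12.39% − 6.25%) / (1.72 − 0.65) = 6.14% / 1.07 = 5.7383%
R_f = E(R_Talbot) − β_Talbot·MRP = 6.25% − 0.65 × 5.7383% = 2.5201%
E(R_m) = R_f + MRP = 2.5201% + 5.7383% = 8.26%

8.26%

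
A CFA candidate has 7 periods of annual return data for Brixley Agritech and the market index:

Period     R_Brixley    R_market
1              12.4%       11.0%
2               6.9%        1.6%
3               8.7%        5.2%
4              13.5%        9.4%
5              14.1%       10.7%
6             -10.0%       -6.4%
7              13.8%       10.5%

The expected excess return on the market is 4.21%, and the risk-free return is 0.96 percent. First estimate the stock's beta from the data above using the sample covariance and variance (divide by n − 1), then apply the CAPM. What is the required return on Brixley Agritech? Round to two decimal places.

Mean R_i = (12.4 + 6.9 + 8.7 + 13.5 + 14.1 − 10.0 + 13.8) / 7 = 8.4857%
Mean R_m = (11.0 + 1.6 + 5.2 + 9.4 + 10.7 − 6.4 + 10.5) / 7 = 6.0000%
Σ(R_i − R̄_i)(R_m − R̄_m) = 322.9500  ⇒  Cov = 322.9500 / 6 = 53.8250
Σ(R_m − R̄_m)² = 252.6600  ⇒  Var(R_m) = 252.6600 / 6 = 42.1100
β = Cov / Var(R_m) = 53.8250 / 42.1100 = 1.2782
E(R) = R_f + β × MRP = 0.96% + 1.2782 × 4.21% = 6.34%

6.34%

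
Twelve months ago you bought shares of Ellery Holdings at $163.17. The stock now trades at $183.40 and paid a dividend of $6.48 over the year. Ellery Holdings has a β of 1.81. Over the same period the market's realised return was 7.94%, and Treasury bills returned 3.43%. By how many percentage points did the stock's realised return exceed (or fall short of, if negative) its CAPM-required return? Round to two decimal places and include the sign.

+4.78%

Realised HPR = (P1 + D1 − P0) / P0 = (183.40 + 6.48 − 163.17) / 163.17 = 26.71 / 163.17 = 16.3694%
MRP = 7.94% − 3.43% = 4.51%
CAPM required = R_f + β·MRP = 3.43% + 1.81 × 4.51% = 11.5931%
α = realised − required = 16.3694% − 11.5931% = +4.78%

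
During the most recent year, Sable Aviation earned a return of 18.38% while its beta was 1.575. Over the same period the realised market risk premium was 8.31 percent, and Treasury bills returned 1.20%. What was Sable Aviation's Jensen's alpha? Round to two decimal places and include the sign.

+4.09%

CAPM benchmark = R_f + β(R_m − R_f) = 1.20% + 1.575 × 8.31% = 14.28825%
α = actual − benchmark = 18.38% − 14.28825% = +4.09%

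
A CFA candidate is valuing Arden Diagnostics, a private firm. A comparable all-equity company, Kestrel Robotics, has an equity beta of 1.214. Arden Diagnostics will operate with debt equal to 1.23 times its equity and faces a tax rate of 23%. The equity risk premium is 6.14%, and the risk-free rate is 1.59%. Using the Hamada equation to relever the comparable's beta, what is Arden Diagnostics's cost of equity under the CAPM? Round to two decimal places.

β_L = β_U × [1 + (1 − t)(D/E)] = 1.214 × [1 + (1 − 0.23) × 1.23]
    = 1.214 × [1 + 0.77 × 1.23] = 1.214 × 1.9471 = 2.3638
E(R) = R_f + β_L × MRP = 1.59% + 2.3638 × 6.14% = 16.10%

16.10%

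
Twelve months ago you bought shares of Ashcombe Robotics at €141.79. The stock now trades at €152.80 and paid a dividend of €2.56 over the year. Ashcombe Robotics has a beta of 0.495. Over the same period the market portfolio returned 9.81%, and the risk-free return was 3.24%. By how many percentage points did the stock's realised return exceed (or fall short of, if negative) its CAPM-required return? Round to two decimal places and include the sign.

Realised HPR = (P1 + D1 − P0) / P0 = (152.80 + 2.56 − 141.79) / 141.79 = 13.57 / 141.79 = 9.5705%
MRP = 9.81% − 3.24% = 6.57%
CAPM required = R_f + β·MRP = 3.24% + 0.495 × 6.57% = 6.49215%
α = realised − required = 9.5705% − 6.49215% = +3.08%

+3.08%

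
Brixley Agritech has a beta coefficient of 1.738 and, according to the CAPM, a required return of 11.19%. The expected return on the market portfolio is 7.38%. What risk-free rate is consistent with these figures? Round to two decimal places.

2.22%

E(R) = R_f + β(E(R_m) − R_f) = R_f(1 − β) + β·E(R_m)
11.19% = R_f × (1 − 1.738) + 1.738 × 7.38%
11.19% = R_f × -0.738 + 12.82644%
R_f = (11.19% − 12.82644%) / -0.738 = 2.22%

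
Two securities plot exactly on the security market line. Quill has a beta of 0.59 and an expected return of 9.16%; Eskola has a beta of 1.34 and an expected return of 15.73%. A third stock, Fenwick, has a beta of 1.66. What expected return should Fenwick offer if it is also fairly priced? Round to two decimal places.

18.53%

MRP (SML slope) = (15.73% − 9.16%) / (1.34 − 0.59) = 6.57% / 0.75 = 8.7600%
R_f (intercept) = 9.16% − 0.59 × 8.7600% = 3.9916%
E(R_Fenwick) = R_f + β × MRP = 3.9916% + 1.66 × 8.7600% = 18.53%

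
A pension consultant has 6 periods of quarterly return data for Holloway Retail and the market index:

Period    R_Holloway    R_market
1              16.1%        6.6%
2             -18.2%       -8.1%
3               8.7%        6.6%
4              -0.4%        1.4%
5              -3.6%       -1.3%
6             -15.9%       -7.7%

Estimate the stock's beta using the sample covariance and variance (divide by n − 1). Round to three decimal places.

Mean R_i = (16.1 − 18.2 + 8.7 − 0.4 − 3.6 − 15.9) / 6 = -2.2167%
Mean R_m = (6.6 − 8.1 + 6.6 + 1.4 − 1.3 − 7.7) / 6 = -0.4167%
Σ(R_i − R̄_i)(R_m − R̄_m) = 432.1083  ⇒  Cov = 432.1083 / 5 = 86.4217
Σ(R_m − R̄_m)² = 214.6283  ⇒  Var(R_m) = 214.6283 / 5 = 42.9257
β = Cov / Var(R_m) = 86.4217 / 42.9257 = 2.0133

2.013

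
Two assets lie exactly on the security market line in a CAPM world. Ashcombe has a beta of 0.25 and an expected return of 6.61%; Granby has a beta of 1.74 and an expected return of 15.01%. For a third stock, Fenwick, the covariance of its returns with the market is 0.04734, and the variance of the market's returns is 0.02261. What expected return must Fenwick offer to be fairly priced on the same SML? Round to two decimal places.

MRP = (15.01% − 6.61%) / (1.74 − 0.25) = 5.6376%
R_f = 6.61% − 0.25 × 5.6376% = 5.2006%
β_Fenwick = Cov / Var(R_m) = 0.04734 / 0.02261 = 2.0938
E(R_Fenwick) = R_f + β × MRP = 5.2006% + 2.0938 × 5.6376% = 17.00%

17.00%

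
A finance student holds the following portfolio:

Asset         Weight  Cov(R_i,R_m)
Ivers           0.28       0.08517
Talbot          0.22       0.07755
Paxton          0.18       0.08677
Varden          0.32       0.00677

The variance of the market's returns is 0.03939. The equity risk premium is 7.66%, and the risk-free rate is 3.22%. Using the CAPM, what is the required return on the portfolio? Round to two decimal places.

β_Ivers = 0.08517 / 0.03939 = 2.1622
β_Talbot = 0.07755 / 0.03939 = 1.9688
β_Paxton = 0.08677 / 0.03939 = 2.2028
β_Varden = 0.00677 / 0.03939 = 0.1719
β_P = Σ w_i β_i = 0.28×2.1622 + 0.22×1.9688 + 0.18×2.2028 + 0.32×0.1719 = 1.4901
E(R_P) = R_f + β_P × MRP = 3.22% + 1.4901 × 7.66% = 14.63%

14.63%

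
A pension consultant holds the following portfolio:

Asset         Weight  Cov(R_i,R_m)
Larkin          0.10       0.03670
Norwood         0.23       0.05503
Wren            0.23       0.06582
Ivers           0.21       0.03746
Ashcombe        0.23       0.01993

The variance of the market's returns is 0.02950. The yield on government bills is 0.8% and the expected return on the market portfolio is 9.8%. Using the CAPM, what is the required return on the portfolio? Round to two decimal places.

β_Larkin = 0.03670 / 0.02950 = 1.2441
β_Norwood = 0.05503 / 0.02950 = 1.8654
β_Wren = 0.06582 / 0.02950 = 2.2312
β_Ivers = 0.03746 / 0.02950 = 1.2698
β_Ashcombe = 0.01993 / 0.02950 = 0.6756
β_P = Σ w_i β_i = 0.10×1.2441 + 0.23×1.8654 + 0.23×2.2312 + 0.21×1.2698 + 0.23×0.6756 = 1.4887
MRP = 9.8% − 0.8% = 9.00%
E(R_P) = R_f + β_P × MRP = 0.8% + 1.4887 × 9.0% = 14.20%

14.20%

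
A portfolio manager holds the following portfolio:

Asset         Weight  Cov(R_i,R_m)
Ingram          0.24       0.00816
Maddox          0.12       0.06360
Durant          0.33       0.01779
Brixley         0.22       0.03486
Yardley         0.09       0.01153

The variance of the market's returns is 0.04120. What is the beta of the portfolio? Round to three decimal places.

β_Ingram = 0.00816 / 0.04120 = 0.1981
β_Maddox = 0.06360 / 0.04120 = 1.5437
β_Durant = 0.01779 / 0.04120 = 0.4318
β_Brixley = 0.03486 / 0.04120 = 0.8461
β_Yardley = 0.01153 / 0.04120 = 0.2799
β_P = Σ w_i β_i = 0.24×0.1981 + 0.12×1.5437 + 0.33×0.4318 + 0.22×0.8461 + 0.09×0.2799 = 0.5866

0.587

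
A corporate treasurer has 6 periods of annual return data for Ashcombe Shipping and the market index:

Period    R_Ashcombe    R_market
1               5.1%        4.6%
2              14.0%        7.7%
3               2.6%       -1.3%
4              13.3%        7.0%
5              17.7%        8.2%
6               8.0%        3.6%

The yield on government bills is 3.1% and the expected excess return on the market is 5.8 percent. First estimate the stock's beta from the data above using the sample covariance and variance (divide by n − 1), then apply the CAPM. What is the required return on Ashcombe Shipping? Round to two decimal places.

11.66%

Mean R_i = (5.1 + 14.0 + 2.6 + 13.3 + 17.7 + 8.0) / 6 = 10.1167%
Mean R_m = (4.6 + 7.7 − 1.3 + 7.0 + 8.2 + 3.6) / 6 = 4.9667%
Σ(R_i − R̄_i)(R_m − R̄_m) = 93.4433  ⇒  Cov = 93.4433 / 5 = 18.6887
Σ(R_m − R̄_m)² = 63.3333  ⇒  Var(R_m) = 63.3333 / 5 = 12.6667
β = Cov / Var(R_m) = 18.6887 / 12.6667 = 1.4754
E(R) = R_f + β × MRP = 3.1% + 1.4754 × 5.8% = 11.66%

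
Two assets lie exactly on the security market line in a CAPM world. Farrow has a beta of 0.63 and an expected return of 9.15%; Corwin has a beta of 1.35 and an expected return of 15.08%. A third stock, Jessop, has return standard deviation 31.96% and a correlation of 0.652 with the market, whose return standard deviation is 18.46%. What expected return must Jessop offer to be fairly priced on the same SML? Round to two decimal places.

MRP = (15.08% − 9.15%) / (1.35 − 0.63) = 8.2361%
R_f = 9.15% − 0.63 × 8.2361% = 3.9613%
β_Jessop = ρ·σ_i/σ_m = 0.652 × 31.96 / 18.46 = 1.1288
E(R_Jessop) = R_f + β × MRP = 3.9613% + 1.1288 × 8.2361% = 13.26%

13.26%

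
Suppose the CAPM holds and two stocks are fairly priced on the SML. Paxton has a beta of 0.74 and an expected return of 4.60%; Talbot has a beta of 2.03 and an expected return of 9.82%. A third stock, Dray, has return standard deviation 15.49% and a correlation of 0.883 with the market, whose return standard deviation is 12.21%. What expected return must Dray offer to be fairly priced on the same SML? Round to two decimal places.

6.14%

MRP = (9.82% − 4.60%) / (2.03 − 0.74) = 4.0465%
R_f = 4.60% − 0.74 × 4.0465% = 1.6056%
β_Dray = ρ·σ_i/σ_m = 0.883 × 15.49 / 12.21 = 1.1202
E(R_Dray) = R_f + β × MRP = 1.6056% + 1.1202 × 4.0465% = 6.14%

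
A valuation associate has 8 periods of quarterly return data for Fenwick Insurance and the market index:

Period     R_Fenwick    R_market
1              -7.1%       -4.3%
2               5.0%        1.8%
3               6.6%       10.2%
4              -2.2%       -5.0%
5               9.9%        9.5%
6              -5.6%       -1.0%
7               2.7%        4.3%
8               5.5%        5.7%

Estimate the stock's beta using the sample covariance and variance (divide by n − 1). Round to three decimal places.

0.934

Mean R_i = (-7.1 + 5.0 + 6.6 − 2.2 + 9.9 − 5.6 + 2.7 + 5.5) / 8 = 1.8500%
Mean R_m = (-4.3 + 1.8 + 10.2 − 5.0 + 9.5 − 1.0 + 4.3 + 5.7) / 8 = 2.6500%
Σ(R_i − R̄_i)(R_m − R̄_m) = 221.2400  ⇒  Cov = 221.2400 / 7 = 31.6057
Σ(R_m − R̄_m)² = 236.8200  ⇒  Var(R_m) = 236.8200 / 7 = 33.8314
β = Cov / Var(R_m) = 31.6057 / 33.8314 = 0.9342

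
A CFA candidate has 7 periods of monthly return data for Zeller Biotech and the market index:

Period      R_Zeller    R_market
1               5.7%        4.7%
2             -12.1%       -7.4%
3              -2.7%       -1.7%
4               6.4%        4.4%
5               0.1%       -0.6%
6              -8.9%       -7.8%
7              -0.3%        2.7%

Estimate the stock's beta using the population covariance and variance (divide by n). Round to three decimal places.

1.277

Mean R_i = (5.7 − 12.1 − 2.7 + 6.4 + 0.1 − 8.9 − 0.3) / 7 = -1.6857%
Mean R_m = (4.7 − 7.4 − 1.7 + 4.4 − 0.6 − 7.8 + 2.7) / 7 = -0.8143%
Σ(R_i − R̄_i)(R_m − R̄_m) = 208.0214  ⇒  Cov = 208.0214 / 7 = 29.7173
Σ(R_m − R̄_m)² = 162.9486  ⇒  Var(R_m) = 162.9486 / 7 = 23.2784
β = Cov / Var(R_m) = 29.7173 / 23.2784 = 1.2766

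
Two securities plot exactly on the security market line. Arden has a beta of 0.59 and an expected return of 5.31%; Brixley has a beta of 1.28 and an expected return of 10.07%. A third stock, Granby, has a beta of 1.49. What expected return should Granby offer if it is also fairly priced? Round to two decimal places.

11.52%

MRP (SML slope) = (10.07% − 5.31%) / (1.28 − 0.59) = 4.76% / 0.69 = 6.8986%
R_f (intercept) = 5.31% − 0.59 × 6.8986% = 1.2398%
E(R_Granby) = R_f + β × MRP = 1.2398% + 1.49 × 6.8986% = 11.52%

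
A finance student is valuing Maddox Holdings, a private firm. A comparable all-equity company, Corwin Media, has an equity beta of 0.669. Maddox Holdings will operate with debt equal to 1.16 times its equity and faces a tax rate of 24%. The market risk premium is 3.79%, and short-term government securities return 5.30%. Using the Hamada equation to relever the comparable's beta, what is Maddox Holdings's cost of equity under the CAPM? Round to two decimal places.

β_L = β_U × [1 + (1 − t)(D/E)] = 0.669 × [1 + (1 − 0.24) × 1.16]
    = 0.669 × [1 + 0.76 × 1.16] = 0.669 × 1.8816 = 1.2588
E(R) = R_f + β_L × MRP = 5.30% + 1.2588 × 3.79% = 10.07%

10.07%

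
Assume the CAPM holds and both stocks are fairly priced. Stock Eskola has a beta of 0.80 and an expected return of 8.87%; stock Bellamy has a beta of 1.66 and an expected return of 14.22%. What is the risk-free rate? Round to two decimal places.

Both satisfy E(R) = R_f + β·MRP, so the slope of the SML is
MRP = (14.22% − 8.87%) / (1.66 − 0.80) = 5.35% / 0.86 = 6.2209%
R_f = E(R_Eskola) − β_Eskola·MRP = 8.87% − 0.80 × 6.2209% = 3.8933%

3.89%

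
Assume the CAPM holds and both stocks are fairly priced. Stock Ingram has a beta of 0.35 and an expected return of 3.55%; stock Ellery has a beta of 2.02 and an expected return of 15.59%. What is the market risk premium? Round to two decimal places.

7.21%

Both satisfy E(R) = R_f + β·MRP, so the slope of the SML is
MRP = (15.59% − 3.55%) / (2.02 − 0.35) = 12.04% / 1.67 = 7.2096%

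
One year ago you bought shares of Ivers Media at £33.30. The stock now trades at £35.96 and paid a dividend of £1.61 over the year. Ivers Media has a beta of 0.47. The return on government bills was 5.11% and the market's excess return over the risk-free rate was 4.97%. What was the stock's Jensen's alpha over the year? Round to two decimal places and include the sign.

+5.38%

Realised HPR = (P1 + D1 − P0) / P0 = (35.96 + 1.61 − 33.30) / 33.30 = 4.27 / 33.30 = 12.8228%
CAPM required = R_f + β·MRP = 5.11% + 0.47 × 4.97% = 7.4459%
α = realised − required = 12.8228% − 7.4459% = +5.38%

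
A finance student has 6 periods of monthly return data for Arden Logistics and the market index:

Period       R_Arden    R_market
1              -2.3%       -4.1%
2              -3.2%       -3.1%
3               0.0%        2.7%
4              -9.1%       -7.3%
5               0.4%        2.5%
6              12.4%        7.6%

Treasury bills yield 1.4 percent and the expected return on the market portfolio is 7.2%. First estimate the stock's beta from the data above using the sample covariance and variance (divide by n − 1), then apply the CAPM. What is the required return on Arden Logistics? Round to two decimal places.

8.36%

Mean R_i = (-2.3 − 3.2 + 0.0 − 9.1 + 0.4 + 12.4) / 6 = -0.3000%
Mean R_m = (-4.1 − 3.1 + 2.7 − 7.3 + 2.5 + 7.6) / 6 = -0.2833%
Σ(R_i − R̄_i)(R_m − R̄_m) = 180.5100  ⇒  Cov = 180.5100 / 5 = 36.1020
Σ(R_m − R̄_m)² = 150.5283  ⇒  Var(R_m) = 150.5283 / 5 = 30.1057
β = Cov / Var(R_m) = 36.1020 / 30.1057 = 1.1992
MRP = 7.2% − 1.4% = 5.80%
E(R) = R_f + β × MRP = 1.4% + 1.1992 × 5.8% = 8.36%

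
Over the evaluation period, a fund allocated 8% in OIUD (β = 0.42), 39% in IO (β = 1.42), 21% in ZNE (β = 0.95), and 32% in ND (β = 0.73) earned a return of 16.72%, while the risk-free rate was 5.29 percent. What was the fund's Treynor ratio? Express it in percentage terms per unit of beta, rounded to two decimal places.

11.20%

β_P = 0.08×0.42 + 0.39×1.42 + 0.21×0.95 + 0.32×0.73 = 1.0205
Treynor = (R_P − R_f) / β_P = (16.72% − 5.29%) / 1.0205 = 11.43% / 1.0205 = 11.20%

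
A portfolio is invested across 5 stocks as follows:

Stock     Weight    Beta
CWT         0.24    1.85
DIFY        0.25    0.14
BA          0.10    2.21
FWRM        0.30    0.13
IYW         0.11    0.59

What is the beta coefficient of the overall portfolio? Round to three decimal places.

β_P = Σ w_i β_i = 0.24×1.85 + 0.25×0.14 + 0.10×2.21 + 0.30×0.13 + 0.11×0.59 = 0.8039

0.804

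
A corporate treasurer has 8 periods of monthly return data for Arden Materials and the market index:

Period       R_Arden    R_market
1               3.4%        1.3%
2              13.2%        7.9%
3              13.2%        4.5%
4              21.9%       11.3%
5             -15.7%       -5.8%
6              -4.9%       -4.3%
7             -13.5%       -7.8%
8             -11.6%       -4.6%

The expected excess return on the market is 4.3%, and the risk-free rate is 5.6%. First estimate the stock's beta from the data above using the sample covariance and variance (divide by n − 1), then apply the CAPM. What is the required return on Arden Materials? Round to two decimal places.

14.12%

Mean R_i = (3.4 + 13.2 + 13.2 + 21.9 − 15.7 − 4.9 − 13.5 − 11.6) / 8 = 0.7500%
Mean R_m = (1.3 + 7.9 + 4.5 + 11.3 − 5.8 − 4.3 − 7.8 − 4.6) / 8 = 0.3125%
Σ(R_i − R̄_i)(R_m − R̄_m) = 684.4850  ⇒  Cov = 684.4850 / 7 = 97.7836
Σ(R_m − R̄_m)² = 345.3888  ⇒  Var(R_m) = 345.3888 / 7 = 49.3413
β = Cov / Var(R_m) = 97.7836 / 49.3413 = 1.9818
E(R) = R_f + β × MRP = 5.6% + 1.9818 × 4.3% = 14.12%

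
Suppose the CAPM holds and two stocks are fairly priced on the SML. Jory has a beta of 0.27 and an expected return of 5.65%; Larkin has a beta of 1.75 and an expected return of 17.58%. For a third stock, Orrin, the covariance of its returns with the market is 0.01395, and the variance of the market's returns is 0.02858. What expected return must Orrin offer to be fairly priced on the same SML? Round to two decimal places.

7.41%

MRP = (17.58% − 5.65%) / (1.75 − 0.27) = 8.0608%
R_f = 5.65% − 0.27 × 8.0608% = 3.4736%
β_Orrin = Cov / Var(R_m) = 0.01395 / 0.02858 = 0.4881
E(R_Orrin) = R_f + β × MRP = 3.4736% + 0.4881 × 8.0608% = 7.41%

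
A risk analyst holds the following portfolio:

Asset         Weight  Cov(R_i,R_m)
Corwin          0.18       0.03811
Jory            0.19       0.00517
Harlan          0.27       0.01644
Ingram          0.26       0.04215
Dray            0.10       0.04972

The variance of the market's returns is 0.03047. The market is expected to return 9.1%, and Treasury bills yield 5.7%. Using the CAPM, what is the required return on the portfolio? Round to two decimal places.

8.85%

β_Corwin = 0.03811 / 0.03047 = 1.2507
β_Jory = 0.00517 / 0.03047 = 0.1697
β_Harlan = 0.01644 / 0.03047 = 0.5395
β_Ingram = 0.04215 / 0.03047 = 1.3833
β_Dray = 0.04972 / 0.03047 = 1.6318
β_P = Σ w_i β_i = 0.18×1.2507 + 0.19×0.1697 + 0.27×0.5395 + 0.26×1.3833 + 0.10×1.6318 = 0.9259
MRP = 9.1% − 5.7% = 3.40%
E(R_P) = R_f + β_P × MRP = 5.7% + 0.9259 × 3.4% = 8.85%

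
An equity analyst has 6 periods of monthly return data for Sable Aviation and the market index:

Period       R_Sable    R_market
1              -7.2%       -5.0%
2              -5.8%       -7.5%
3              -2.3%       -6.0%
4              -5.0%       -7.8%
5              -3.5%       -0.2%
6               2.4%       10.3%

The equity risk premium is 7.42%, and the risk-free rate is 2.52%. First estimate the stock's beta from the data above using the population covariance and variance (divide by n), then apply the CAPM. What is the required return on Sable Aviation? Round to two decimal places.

Mean R_i = (-7.2 − 5.8 − 2.3 − 5.0 − 3.5 + 2.4) / 6 = -3.5667%
Mean R_m = (-5.0 − 7.5 − 6.0 − 7.8 − 0.2 + 10.3) / 6 = -2.7000%
Σ(R_i − R̄_i)(R_m − R̄_m) = 99.9400  ⇒  Cov = 99.9400 / 6 = 16.6567
Σ(R_m − R̄_m)² = 240.4800  ⇒  Var(R_m) = 240.4800 / 6 = 40.0800
β = Cov / Var(R_m) = 16.6567 / 40.0800 = 0.4156
E(R) = R_f + β × MRP = 2.52% + 0.4156 × 7.42% = 5.60%

5.60%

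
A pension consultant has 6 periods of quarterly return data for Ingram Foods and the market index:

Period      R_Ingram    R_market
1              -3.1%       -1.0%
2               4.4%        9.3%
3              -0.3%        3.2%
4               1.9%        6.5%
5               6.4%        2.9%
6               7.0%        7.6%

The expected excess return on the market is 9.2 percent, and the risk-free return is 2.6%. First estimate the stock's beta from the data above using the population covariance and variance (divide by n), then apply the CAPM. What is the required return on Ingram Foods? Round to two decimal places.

Mean R_i = (-3.1 + 4.4 − 0.3 + 1.9 + 6.4 + 7.0) / 6 = 2.7167%
Mean R_m = (-1.0 + 9.3 + 3.2 + 6.5 + 2.9 + 7.6) / 6 = 4.7500%
Σ(R_i − R̄_i)(R_m − R̄_m) = 49.7450  ⇒  Cov = 49.7450 / 6 = 8.2908
Σ(R_m − R̄_m)² = 70.7750  ⇒  Var(R_m) = 70.7750 / 6 = 11.7958
β = Cov / Var(R_m) = 8.2908 / 11.7958 = 0.7029
E(R) = R_f + β × MRP = 2.6% + 0.7029 × 9.2% = 9.07%

9.07%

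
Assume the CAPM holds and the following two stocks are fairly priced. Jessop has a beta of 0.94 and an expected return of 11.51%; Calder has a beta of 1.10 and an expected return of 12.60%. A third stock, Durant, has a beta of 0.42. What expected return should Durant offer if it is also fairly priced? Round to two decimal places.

MRP (SML slope) = (12.60% − 11.51%) / (1.10 − 0.94) = 1.09% / 0.16 = 6.8125%
R_f (intercept) = 11.51% − 0.94 × 6.8125% = 5.1063%
E(R_Durant) = R_f + β × MRP = 5.1063% + 0.42 × 6.8125% = 7.97%

7.97%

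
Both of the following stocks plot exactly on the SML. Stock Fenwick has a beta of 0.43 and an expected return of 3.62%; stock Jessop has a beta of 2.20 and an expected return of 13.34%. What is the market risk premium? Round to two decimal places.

5.49%

Both satisfy E(R) = R_f + β·MRP, so the slope of the SML is
MRP = (13.34% − 3.62%) / (2.20 − 0.43) = 9.72% / 1.77 = 5.4915%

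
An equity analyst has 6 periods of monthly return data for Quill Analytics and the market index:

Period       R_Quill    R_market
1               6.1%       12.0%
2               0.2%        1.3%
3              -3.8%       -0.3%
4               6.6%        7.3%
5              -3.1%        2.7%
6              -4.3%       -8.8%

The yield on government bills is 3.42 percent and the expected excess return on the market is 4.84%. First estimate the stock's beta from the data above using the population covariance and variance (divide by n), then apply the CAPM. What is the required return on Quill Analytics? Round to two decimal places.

6.29%

Mean R_i = (6.1 + 0.2 − 3.8 + 6.6 − 3.1 − 4.3) / 6 = 0.2833%
Mean R_m = (12.0 + 1.3 − 0.3 + 7.3 + 2.7 − 8.8) / 6 = 2.3667%
Σ(R_i − R̄_i)(R_m − R̄_m) = 148.2267  ⇒  Cov = 148.2267 / 6 = 24.7045
Σ(R_m − R̄_m)² = 250.1933  ⇒  Var(R_m) = 250.1933 / 6 = 41.6989
β = Cov / Var(R_m) = 24.7045 / 41.6989 = 0.5924
E(R) = R_f + β × MRP = 3.42% + 0.5924 × 4.84% = 6.29%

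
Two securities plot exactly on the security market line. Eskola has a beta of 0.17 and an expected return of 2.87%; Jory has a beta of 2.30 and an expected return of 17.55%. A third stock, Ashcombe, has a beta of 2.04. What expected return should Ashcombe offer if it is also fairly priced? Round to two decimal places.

15.76%

MRP (SML slope) = (17.55% − 2.87%) / (2.30 − 0.17) = 14.68% / 2.13 = 6.8920%
R_f (intercept) = 2.87% − 0.17 × 6.8920% = 1.6984%
E(R_Ashcombe) = R_f + β × MRP = 1.6984% + 2.04 × 6.8920% = 15.76%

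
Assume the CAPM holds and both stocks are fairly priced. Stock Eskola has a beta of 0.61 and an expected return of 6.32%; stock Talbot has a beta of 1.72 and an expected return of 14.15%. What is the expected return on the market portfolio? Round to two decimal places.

Both satisfy E(R) = R_f + β·MRP, so the slope of the SML is
MRP = (14.15% − 6.32%) / (1.72 − 0.61) = 7.83% / 1.11 = 7.0541%
R_f = E(R_Eskola) − β_Eskola·MRP = 6.32% − 0.61 × 7.0541% = 2.0170%
E(R_m) = R_f + MRP = 2.0170% + 7.0541% = 9.07%

9.07%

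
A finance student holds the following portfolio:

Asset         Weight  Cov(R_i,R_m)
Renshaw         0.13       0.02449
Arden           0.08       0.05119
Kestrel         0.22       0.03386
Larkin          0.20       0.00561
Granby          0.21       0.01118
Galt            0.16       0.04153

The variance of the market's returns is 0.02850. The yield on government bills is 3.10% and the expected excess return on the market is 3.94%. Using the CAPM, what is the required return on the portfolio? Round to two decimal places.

β_Renshaw = 0.02449 / 0.02850 = 0.8593
β_Arden = 0.05119 / 0.02850 = 1.7961
β_Kestrel = 0.03386 / 0.02850 = 1.1881
β_Larkin = 0.00561 / 0.02850 = 0.1968
β_Granby = 0.01118 / 0.02850 = 0.3923
β_Galt = 0.04153 / 0.02850 = 1.4572
β_P = Σ w_i β_i = 0.13×0.8593 + 0.08×1.7961 + 0.22×1.1881 + 0.20×0.1968 + 0.21×0.3923 + 0.16×1.4572 = 0.8717
E(R_P) = R_f + β_P × MRP = 3.10% + 0.8717 × 3.94% = 6.53%

6.53%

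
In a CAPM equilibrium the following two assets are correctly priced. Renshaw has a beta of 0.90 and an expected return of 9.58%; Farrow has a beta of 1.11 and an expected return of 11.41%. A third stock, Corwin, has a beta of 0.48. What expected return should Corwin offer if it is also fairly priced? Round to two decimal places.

5.92%

MRP (SML slope) = (11.41% − 9.58%) / (1.11 − 0.90) = 1.83% / 0.21 = 8.7143%
R_f (intercept) = 9.58% − 0.90 × 8.7143% = 1.7371%
E(R_Corwin) = R_f + β × MRP = 1.7371% + 0.48 × 8.7143% = 5.92%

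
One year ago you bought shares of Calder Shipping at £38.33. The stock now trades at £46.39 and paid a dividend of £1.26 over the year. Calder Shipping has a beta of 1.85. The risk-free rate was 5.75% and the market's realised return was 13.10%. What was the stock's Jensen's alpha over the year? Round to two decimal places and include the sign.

Realised HPR = (P1 + D1 − P0) / P0 = (46.39 + 1.26 − 38.33) / 38.33 = 9.32 / 38.33 = 24.3152%
MRP = 13.10% − 5.75% = 7.35%
CAPM required = R_f + β·MRP = 5.75% + 1.85 × 7.35% = 19.3475%
α = realised − required = 24.3152% − 19.3475% = +4.97%

+4.97%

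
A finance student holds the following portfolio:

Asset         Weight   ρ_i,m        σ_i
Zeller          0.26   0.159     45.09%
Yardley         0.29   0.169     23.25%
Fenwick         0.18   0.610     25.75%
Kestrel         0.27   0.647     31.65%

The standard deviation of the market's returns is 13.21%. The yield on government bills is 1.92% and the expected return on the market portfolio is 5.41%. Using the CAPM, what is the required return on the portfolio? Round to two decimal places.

4.92%

β_Zeller = 0.159 × 45.09% / 13.21% = 0.5427
β_Yardley = 0.169 × 23.25% / 13.21% = 0.2974
β_Fenwick = 0.610 × 25.75% / 13.21% = 1.1891
β_Kestrel = 0.647 × 31.65% / 13.21% = 1.5502
β_P = Σ w_i β_i = 0.26×0.5427 + 0.29×0.2974 + 0.18×1.1891 + 0.27×1.5502 = 0.8599
MRP = 5.41% − 1.92% = 3.49%
E(R_P) = R_f + β_P × MRP = 1.92% + 0.8599 × 3.49% = 4.92%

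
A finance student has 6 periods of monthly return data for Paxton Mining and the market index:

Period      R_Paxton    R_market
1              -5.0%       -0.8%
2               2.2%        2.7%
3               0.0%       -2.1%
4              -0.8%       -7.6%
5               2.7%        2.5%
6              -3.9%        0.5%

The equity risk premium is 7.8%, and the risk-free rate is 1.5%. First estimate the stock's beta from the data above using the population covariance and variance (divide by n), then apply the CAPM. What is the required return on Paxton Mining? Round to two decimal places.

Mean R_i = (-5.0 + 2.2 + 0.0 − 0.8 + 2.7 − 3.9) / 6 = -0.8000%
Mean R_m = (-0.8 + 2.7 − 2.1 − 7.6 + 2.5 + 0.5) / 6 = -0.8000%
Σ(R_i − R̄_i)(R_m − R̄_m) = 16.9800  ⇒  Cov = 16.9800 / 6 = 2.8300
Σ(R_m − R̄_m)² = 72.7600  ⇒  Var(R_m) = 72.7600 / 6 = 12.1267
β = Cov / Var(R_m) = 2.8300 / 12.1267 = 0.2334
E(R) = R_f + β × MRP = 1.5% + 0.2334 × 7.8% = 3.32%

3.32%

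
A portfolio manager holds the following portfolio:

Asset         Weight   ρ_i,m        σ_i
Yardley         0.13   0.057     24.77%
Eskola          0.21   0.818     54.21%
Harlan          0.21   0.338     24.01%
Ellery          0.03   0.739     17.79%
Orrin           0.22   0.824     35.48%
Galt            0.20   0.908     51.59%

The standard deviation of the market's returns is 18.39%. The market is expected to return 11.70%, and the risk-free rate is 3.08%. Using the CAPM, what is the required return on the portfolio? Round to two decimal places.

β_Yardley = 0.057 × 24.77% / 18.39% = 0.0768
β_Eskola = 0.818 × 54.21% / 18.39% = 2.4113
β_Harlan = 0.338 × 24.01% / 18.39% = 0.4413
β_Ellery = 0.739 × 17.79% / 18.39% = 0.7149
β_Orrin = 0.824 × 35.48% / 18.39% = 1.5898
β_Galt = 0.908 × 51.59% / 18.39% = 2.5472
β_P = Σ w_i β_i = 0.13×0.0768 + 0.21×2.4113 + 0.21×0.4413 + 0.03×0.7149 + 0.22×1.5898 + 0.20×2.5472 = 1.4897
MRP = 11.70% − 3.08% = 8.62%
E(R_P) = R_f + β_P × MRP = 3.08% + 1.4897 × 8.62% = 15.92%

15.92%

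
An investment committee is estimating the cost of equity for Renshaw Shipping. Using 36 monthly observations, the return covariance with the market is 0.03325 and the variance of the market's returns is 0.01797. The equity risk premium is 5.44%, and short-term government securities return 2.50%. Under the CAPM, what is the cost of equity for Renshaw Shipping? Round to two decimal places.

β = Cov(R_i, R_m) / Var(R_m) = 0.03325 / 0.01797 = 1.8503
E(R) = R_f + β × MRP = 2.50% + 1.8503 × 5.44% = 12.57%

12.57%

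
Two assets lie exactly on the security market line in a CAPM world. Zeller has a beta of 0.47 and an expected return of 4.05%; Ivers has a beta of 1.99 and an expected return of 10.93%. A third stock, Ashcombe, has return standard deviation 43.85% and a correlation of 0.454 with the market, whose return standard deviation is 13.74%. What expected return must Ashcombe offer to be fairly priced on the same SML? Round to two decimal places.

MRP = (10.93% − 4.05%) / (1.99 − 0.47) = 4.5263%
R_f = 4.05% − 0.47 × 4.5263% = 1.9226%
β_Ashcombe = ρ·σ_i/σ_m = 0.454 × 43.85 / 13.74 = 1.4489
E(R_Ashcombe) = R_f + β × MRP = 1.9226% + 1.4489 × 4.5263% = 8.48%

8.48%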